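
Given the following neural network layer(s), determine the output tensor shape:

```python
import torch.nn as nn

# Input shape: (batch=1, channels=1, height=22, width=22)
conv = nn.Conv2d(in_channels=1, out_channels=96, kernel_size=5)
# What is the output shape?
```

Input: (1, 1, 22, 22) -> Output: (1, 96, 18, 18)

Answer: (1, 96, 18, 18)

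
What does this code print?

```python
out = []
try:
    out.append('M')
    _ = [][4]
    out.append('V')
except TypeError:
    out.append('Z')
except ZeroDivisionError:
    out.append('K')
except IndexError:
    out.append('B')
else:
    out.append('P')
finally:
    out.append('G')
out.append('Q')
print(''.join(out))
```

Execution trace: 'M' (try body) → 'B' (except IndexError) → 'G' (finally) → 'Q' (after the try/except). Output: MBGQ

Answer: MBGQ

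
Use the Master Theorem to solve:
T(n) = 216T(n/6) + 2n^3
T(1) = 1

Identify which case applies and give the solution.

a=216, b=6, f(n)=2n^3. log_6(216) = 3. Since c=3 = 3, Case 2 applies: T(n) = Θ(n^log_b(a) · log n) = O(n^3 log n).

Answer: O(n^3 log n) - Case 2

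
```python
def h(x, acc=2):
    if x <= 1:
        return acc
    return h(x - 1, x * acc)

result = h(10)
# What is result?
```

Accumulator trace (n, acc): (10, 2) -> (9, 20) -> (8, 180) -> (7, 1440) -> (6, 10080) -> (5, 60480) -> (4, 302400) -> (3, 1209600) -> (2, 3628800) -> (1, 7257600) -> return 7257600

Answer: 7257600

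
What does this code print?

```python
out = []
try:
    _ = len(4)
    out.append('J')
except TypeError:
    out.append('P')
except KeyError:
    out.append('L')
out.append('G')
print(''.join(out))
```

Execution trace: 'P' (except TypeError) → 'G' (after the try/except). Output: PG

Answer: PG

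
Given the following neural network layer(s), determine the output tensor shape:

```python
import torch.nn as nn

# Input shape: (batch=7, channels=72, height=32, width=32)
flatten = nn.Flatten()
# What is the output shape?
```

Input: (7, 72, 32, 32) -> Output: (7, 73728)

Answer: (7, 73728)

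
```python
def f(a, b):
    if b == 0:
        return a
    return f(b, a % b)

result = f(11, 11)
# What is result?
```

f(11, 11) -> f(11, 0) -> 11

Answer: 11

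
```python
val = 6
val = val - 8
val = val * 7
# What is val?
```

Trace:
`val = 6` → val = 6
`val = val - 8` → val = -2
`val = val * 7` → val = -14
So val = -14

Answer: -14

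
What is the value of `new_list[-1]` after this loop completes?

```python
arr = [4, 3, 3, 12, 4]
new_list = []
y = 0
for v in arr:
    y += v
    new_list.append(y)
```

Cumulative sum ends at 26
`new_list` takes the values: [] → [4] → [4, 7] → [4, 7, 10] → [4, 7, 10, 22] → [4, 7, 10, 22, 26]
So `new_list[-1]` = 26

Answer: 26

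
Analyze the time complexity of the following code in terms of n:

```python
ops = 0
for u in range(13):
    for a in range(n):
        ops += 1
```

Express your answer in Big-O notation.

Each loop level contributes: 1 × n. Multiplying the contributions gives O(n).

Answer: O(n)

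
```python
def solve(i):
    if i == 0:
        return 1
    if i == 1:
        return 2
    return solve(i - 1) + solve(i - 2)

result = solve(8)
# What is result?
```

Build up from base cases: solve(0)=1, solve(1)=2, solve(2)=3, solve(3)=5, solve(4)=8, solve(5)=13, solve(6)=21, ..., solve(8)=55

Answer: 55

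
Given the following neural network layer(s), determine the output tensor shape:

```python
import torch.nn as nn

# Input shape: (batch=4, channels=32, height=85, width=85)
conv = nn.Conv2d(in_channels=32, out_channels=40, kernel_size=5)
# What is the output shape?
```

Input: (4, 32, 85, 85) -> Output: (4, 40, 81, 81)

Answer: (4, 40, 81, 81)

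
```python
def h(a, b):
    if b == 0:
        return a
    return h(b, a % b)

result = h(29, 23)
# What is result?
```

h(29, 23) -> h(23, 6) -> h(6, 5) -> h(5, 1) -> h(1, 0) -> 1

Answer: 1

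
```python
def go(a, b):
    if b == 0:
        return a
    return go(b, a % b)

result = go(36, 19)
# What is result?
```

go(36, 19) -> go(19, 17) -> go(17, 2) -> go(2, 1) -> go(1, 0) -> 1

Answer: 1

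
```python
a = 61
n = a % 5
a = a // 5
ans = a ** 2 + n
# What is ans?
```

Trace:
`a = 61` → a = 61
`n = a % 5` → n = 1
`a = a // 5` → a = 12
`ans = a ** 2 + n` → ans = 145
So ans = 145

Answer: 145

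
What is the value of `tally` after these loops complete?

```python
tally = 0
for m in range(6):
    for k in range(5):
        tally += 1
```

6 * 5 = 30
`tally` takes the values: 0 → 1 → 2 → 3 → 4 → 5 → 6 → 7 → 8 → 9 → 10 → 11 → 12 → 13 → 14 → 15 → 16 → 17 → 18 → 19 → 20 → 21 → 22 → 23 → 24 → 25 → 26 → 27 → 28 → 29 → 30

Answer: 30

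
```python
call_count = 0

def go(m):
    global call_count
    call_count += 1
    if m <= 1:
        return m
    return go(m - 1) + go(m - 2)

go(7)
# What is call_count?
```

Calls(m) = 1 + Calls(m-1) + Calls(m-2); Calls(0)=Calls(1)=1. For m=7 this gives 41.

Answer: 41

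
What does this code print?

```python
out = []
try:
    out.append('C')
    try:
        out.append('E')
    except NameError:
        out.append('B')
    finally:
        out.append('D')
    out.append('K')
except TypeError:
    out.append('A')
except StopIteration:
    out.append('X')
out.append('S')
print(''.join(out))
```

Execution trace: 'C' (try body) → 'E' (inner try body, no exception) → 'D' (inner finally) → 'K' (try body, no exception) → 'S' (after the try/except). Output: CEDKS

Answer: CEDKS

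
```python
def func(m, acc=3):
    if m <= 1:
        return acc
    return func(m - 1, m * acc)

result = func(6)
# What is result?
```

Accumulator trace (n, acc): (6, 3) -> (5, 18) -> (4, 90) -> (3, 360) -> (2, 1080) -> (1, 2160) -> return 2160

Answer: 2160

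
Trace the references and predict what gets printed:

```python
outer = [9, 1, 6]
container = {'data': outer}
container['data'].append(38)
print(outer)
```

Key concept: dict holds reference to list.
Step by step:
`outer = [9, 1, 6]` → outer = [9, 1, 6]
`container = {'data': outer}` → container = {'data': [9, 1, 6]}
`container['data'].append(38)` → outer = [9, 1, 6, 38]; container = {'data': [9, 1, 6, 38]}
`print(outer)` → prints [9, 1, 6, 38]

Answer: [9, 1, 6, 38]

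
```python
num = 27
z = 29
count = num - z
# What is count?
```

Trace:
`num = 27` → num = 27
`z = 29` → z = 29
`count = num - z` → count = -2
So count = -2

Answer: -2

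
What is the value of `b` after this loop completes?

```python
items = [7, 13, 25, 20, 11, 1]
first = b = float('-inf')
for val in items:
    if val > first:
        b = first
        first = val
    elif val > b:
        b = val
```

Second largest (with repeats) in [7, 13, 25, 20, 11, 1]
`b` takes the values: -inf → 7 → 13 → 20

Answer: 20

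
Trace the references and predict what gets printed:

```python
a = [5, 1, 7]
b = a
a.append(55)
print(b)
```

Key concept: basic list aliasing.
Step by step:
`a = [5, 1, 7]` → a = [5, 1, 7]
`b = a` → b = [5, 1, 7] (same object as a)
`a.append(55)` → a = [5, 1, 7, 55] (same object as b); b = [5, 1, 7, 55] (same object as a)
`print(b)` → prints [5, 1, 7, 55]

Answer: [5, 1, 7, 55]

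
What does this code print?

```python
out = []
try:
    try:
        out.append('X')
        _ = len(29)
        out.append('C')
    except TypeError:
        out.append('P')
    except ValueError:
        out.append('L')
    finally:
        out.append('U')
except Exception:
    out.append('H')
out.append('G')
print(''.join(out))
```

Execution trace: 'X' (inner try body) → 'P' (inner except TypeError) → 'U' (inner finally) → 'G' (after the try/except). Output: XPUG

Answer: XPUG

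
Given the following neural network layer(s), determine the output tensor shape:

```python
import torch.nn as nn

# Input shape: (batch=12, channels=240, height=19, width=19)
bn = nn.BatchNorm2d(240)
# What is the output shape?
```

Input: (12, 240, 19, 19) -> Output: (12, 240, 19, 19)

Answer: (12, 240, 19, 19)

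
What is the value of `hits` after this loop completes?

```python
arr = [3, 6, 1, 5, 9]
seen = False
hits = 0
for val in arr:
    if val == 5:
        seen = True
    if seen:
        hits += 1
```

Count elements after first 5 in [3, 6, 1, 5, 9]
`hits` takes the values: 0 → 1 → 2

Answer: 2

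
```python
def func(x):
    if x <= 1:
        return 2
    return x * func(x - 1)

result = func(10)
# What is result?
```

func(10) = 10 * 9 * 8 * 7 * 6 * 5 * 4 * 3 * 2 * 2 = 7257600

Answer: 7257600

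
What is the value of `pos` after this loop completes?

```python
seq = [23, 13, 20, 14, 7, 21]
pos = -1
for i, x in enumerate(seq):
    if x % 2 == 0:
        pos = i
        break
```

First even number index in [23, 13, 20, 14, 7, 21]
`pos` takes the values: -1 → 2

Answer: 2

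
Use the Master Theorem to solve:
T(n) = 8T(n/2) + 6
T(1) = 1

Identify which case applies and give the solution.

a=8, b=2, f(n)=6. log_2(8) = 3. Since c=0 < 3, Case 1 applies: T(n) = Θ(n^log_b(a)) = O(n^3).

Answer: O(n^3) - Case 1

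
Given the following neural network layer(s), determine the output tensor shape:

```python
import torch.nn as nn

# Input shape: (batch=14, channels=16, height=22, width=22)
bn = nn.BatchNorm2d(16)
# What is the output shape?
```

Input: (14, 16, 22, 22) -> Output: (14, 16, 22, 22)

Answer: (14, 16, 22, 22)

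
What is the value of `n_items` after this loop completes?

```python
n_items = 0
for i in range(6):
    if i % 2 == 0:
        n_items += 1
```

Count numbers divisible by 2 in range(6)
`n_items` takes the values: 0 → 1 → 2 → 3

Answer: 3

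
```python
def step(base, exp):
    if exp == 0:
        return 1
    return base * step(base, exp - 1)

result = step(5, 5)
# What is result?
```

step(5, 5) = 5 * 5 * 5 * 5 * 5 = 3125

Answer: 3125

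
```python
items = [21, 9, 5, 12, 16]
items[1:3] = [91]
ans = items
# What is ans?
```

Trace:
`items = [21, 9, 5, 12, 16]` → items = [21, 9, 5, 12, 16]
`items[1:3] = [91]` → items = [21, 91, 12, 16]
`ans = items` → ans = [21, 91, 12, 16]
So ans = [21, 91, 12, 16]

Answer: [21, 91, 12, 16]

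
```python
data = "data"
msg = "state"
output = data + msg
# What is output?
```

Trace:
`data = "data"` → data = 'data'
`msg = "state"` → msg = 'state'
`output = data + msg` → output = 'datastate'
So output = 'datastate'

Answer: 'datastate'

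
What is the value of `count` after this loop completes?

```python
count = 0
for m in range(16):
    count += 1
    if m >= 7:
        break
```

Loop breaks when m reaches 7, count is 8
`count` takes the values: 0 → 1 → 2 → 3 → 4 → 5 → 6 → 7 → 8

Answer: 8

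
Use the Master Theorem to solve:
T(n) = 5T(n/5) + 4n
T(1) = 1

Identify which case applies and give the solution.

a=5, b=5, f(n)=4n. log_5(5) = 1. Since c=1 = 1, Case 2 applies: T(n) = Θ(n^log_b(a) · log n) = O(n log n).

Answer: O(n log n) - Case 2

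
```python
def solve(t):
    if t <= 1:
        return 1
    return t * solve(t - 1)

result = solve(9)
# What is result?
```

solve(9) = 9 * 8 * 7 * 6 * 5 * 4 * 3 * 2 * 1 = 362880

Answer: 362880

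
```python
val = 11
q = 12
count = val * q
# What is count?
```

Trace:
`val = 11` → val = 11
`q = 12` → q = 12
`count = val * q` → count = 132
So count = 132

Answer: 132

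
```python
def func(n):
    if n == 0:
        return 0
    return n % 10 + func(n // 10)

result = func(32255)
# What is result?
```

Sum of digits of 32255: 5 + 5 + 2 + 2 + 3 = 17

Answer: 17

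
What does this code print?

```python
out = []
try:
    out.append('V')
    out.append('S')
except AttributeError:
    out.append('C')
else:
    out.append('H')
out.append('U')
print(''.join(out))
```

Execution trace: 'V' (try body) → 'S' (try body, no exception) → 'H' (else) → 'U' (after the try/except). Output: VSHU

Answer: VSHU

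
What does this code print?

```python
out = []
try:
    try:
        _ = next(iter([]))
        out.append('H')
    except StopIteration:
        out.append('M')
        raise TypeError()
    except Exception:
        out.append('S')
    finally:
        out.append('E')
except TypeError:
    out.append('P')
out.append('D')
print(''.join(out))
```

Execution trace: 'M' (inner except StopIteration) → 'E' (inner finally) → 'P' (outer except TypeError) → 'D' (after the try/except). Output: MEPD

Answer: MEPD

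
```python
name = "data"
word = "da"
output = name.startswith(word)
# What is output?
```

Trace:
`name = "data"` → name = 'data'
`word = "da"` → word = 'da'
`output = name.startswith(word)` → output = True
So output = True

Answer: True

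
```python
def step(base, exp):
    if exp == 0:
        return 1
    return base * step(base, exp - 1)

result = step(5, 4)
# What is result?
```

step(5, 4) = 5 * 5 * 5 * 5 = 625

Answer: 625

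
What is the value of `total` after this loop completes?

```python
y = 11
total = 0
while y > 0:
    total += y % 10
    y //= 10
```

Sum digits of 11
`total` takes the values: 0 → 1 → 2

Answer: 2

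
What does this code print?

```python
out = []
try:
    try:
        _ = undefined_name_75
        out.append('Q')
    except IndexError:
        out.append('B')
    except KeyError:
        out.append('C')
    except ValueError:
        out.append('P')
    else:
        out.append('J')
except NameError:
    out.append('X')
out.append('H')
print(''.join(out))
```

Execution trace: 'X' (outer except NameError) → 'H' (after the try/except). Output: XH

Answer: XH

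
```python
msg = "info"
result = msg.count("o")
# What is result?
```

Trace:
`msg = "info"` → msg = 'info'
`result = msg.count("o")` → result = 1
So result = 1

Answer: 1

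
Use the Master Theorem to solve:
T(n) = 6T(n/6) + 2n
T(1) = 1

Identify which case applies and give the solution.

a=6, b=6, f(n)=2n. log_6(6) = 1. Since c=1 = 1, Case 2 applies: T(n) = Θ(n^log_b(a) · log n) = O(n log n).

Answer: O(n log n) - Case 2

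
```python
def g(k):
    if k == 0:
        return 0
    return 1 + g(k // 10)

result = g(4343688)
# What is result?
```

Count of digits of 4343688: 7

Answer: 7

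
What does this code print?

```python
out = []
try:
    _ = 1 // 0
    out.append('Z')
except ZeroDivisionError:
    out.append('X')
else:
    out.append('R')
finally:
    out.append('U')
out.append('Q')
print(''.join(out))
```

Execution trace: 'X' (except ZeroDivisionError) → 'U' (finally) → 'Q' (after the try/except). Output: XUQ

Answer: XUQ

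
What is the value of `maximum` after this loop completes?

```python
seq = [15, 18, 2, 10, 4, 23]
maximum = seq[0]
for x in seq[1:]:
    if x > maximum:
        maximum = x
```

Maximum of [15, 18, 2, 10, 4, 23]
`maximum` takes the values: 15 → 18 → 23

Answer: 23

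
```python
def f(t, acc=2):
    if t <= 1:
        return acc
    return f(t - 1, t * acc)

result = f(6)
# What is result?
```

Accumulator trace (n, acc): (6, 2) -> (5, 12) -> (4, 60) -> (3, 240) -> (2, 720) -> (1, 1440) -> return 1440

Answer: 1440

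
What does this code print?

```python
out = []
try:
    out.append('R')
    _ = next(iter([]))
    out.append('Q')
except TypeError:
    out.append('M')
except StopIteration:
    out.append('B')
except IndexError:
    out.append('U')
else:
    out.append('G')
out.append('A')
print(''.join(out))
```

Execution trace: 'R' (try body) → 'B' (except StopIteration) → 'A' (after the try/except). Output: RBA

Answer: RBA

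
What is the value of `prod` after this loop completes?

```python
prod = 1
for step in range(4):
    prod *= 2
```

2^4 = 16
`prod` takes the values: 1 → 2 → 4 → 8 → 16

Answer: 16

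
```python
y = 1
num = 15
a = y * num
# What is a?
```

Trace:
`y = 1` → y = 1
`num = 15` → num = 15
`a = y * num` → a = 15
So a = 15

Answer: 15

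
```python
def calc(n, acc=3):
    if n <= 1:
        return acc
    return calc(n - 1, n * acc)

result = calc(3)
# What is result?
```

Accumulator trace (n, acc): (3, 3) -> (2, 9) -> (1, 18) -> return 18

Answer: 18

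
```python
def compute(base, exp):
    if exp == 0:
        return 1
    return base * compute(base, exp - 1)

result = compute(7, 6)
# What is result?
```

compute(7, 6) = 7 * 7 * 7 * 7 * 7 * 7 = 117649

Answer: 117649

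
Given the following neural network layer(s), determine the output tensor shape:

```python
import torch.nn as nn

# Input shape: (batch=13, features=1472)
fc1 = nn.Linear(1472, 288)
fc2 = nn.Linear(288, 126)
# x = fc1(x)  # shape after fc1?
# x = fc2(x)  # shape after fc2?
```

Input: (13, 1472) -> after fc1: (13, 288) -> Output: (13, 126)

Answer: (13, 126)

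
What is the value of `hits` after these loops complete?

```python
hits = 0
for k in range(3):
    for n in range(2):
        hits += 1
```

3 * 2 = 6
`hits` takes the values: 0 → 1 → 2 → 3 → 4 → 5 → 6

Answer: 6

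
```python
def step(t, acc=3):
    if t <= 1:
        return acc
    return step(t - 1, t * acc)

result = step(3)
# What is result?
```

Accumulator trace (n, acc): (3, 3) -> (2, 9) -> (1, 18) -> return 18

Answer: 18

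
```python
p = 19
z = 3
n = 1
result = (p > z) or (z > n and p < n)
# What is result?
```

Trace:
`p = 19` → p = 19
`z = 3` → z = 3
`n = 1` → n = 1
`result = (p > z) or (z > n and p < n)` → result = True
So result = True

Answer: True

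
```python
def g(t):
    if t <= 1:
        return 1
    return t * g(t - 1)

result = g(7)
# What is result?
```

g(7) = 7 * 6 * 5 * 4 * 3 * 2 * 1 = 5040

Answer: 5040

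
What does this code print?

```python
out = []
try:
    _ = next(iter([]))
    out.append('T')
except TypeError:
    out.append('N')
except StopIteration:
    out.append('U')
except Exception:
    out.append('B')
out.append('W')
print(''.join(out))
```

Execution trace: 'U' (except StopIteration) → 'W' (after the try/except). Output: UW

Answer: UW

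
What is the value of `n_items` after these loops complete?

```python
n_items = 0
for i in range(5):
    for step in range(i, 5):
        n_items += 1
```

Upper triangle: 5 + 4 + ... + 1
`n_items` takes the values: 0 → 1 → 2 → 3 → 4 → 5 → 6 → 7 → 8 → 9 → 10 → 11 → 12 → 13 → 14 → 15

Answer: 15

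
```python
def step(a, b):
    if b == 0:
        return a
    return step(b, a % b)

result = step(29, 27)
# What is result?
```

step(29, 27) -> step(27, 2) -> step(2, 1) -> step(1, 0) -> 1

Answer: 1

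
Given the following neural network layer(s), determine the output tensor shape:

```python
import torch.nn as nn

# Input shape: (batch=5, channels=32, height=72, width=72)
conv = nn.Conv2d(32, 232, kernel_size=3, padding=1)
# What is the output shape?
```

Input: (5, 32, 72, 72) -> Output: (5, 232, 72, 72)

Answer: (5, 232, 72, 72)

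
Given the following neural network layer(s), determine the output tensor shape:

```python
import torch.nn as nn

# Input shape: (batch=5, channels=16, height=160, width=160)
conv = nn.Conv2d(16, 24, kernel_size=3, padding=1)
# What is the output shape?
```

Input: (5, 16, 160, 160) -> Output: (5, 24, 160, 160)

Answer: (5, 24, 160, 160)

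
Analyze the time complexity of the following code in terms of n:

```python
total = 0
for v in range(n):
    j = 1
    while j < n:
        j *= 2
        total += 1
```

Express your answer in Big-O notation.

Each loop level contributes: n × log n. Multiplying the contributions gives O(n log n).

Answer: O(n log n)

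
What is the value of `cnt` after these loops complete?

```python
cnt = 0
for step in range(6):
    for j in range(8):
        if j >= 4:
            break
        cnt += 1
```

Inner breaks at 4, outer runs 6 times
`cnt` takes the values: 0 → 1 → 2 → 3 → 4 → 5 → 6 → 7 → 8 → 9 → 10 → 11 → 12 → 13 → 14 → 15 → 16 → 17 → 18 → 19 → 20 → 21 → 22 → 23 → 24

Answer: 24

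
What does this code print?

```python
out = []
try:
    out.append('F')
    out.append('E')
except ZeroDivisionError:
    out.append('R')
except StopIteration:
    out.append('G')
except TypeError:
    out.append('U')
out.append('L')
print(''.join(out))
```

Execution trace: 'F' (try body) → 'E' (try body, no exception) → 'L' (after the try/except). Output: FEL

Answer: FEL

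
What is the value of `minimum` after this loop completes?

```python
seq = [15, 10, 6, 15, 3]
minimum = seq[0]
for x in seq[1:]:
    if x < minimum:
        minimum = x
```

Minimum of [15, 10, 6, 15, 3]
`minimum` takes the values: 15 → 10 → 6 → 3

Answer: 3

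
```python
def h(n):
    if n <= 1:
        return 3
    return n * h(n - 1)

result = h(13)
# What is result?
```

h(13) = 13 * 12 * 11 * 10 * 9 * 8 * 7 * 6 * 5 * 4 * 3 * 2 * 3 = 18681062400

Answer: 18681062400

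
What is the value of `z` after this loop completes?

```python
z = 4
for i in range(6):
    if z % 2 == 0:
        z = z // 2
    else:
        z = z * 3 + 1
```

Collatz-style transformation from 4
`z` takes the values: 4 → 2 → 1 → 4 → 2 → 1 → 4

Answer: 4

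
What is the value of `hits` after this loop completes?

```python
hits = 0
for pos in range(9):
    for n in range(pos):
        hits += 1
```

Triangle number: 0+1+2+...+8
`hits` takes the values: 0 → 1 → 2 → 3 → 4 → 5 → 6 → 7 → 8 → 9 → 10 → 11 → 12 → 13 → 14 → 15 → 16 → 17 → 18 → 19 → 20 → 21 → 22 → 23 → 24 → 25 → 26 → 27 → 28 → 29 → 30 → 31 → 32 → 33 → 34 → 35 → 36

Answer: 36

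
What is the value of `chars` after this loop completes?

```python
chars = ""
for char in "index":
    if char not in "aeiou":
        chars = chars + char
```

Remove vowels from 'index'
`chars` takes the values: "" → "n" → "nd" → "ndx"

Answer: "ndx"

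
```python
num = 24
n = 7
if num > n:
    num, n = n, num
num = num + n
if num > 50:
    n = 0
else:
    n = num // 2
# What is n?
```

Trace:
`num = 24` → num = 24
`n = 7` → n = 7
`if num > n: ...` → num > n is True → num = 7; n = 24
`num = num + n` → num = 31
`if num > 50: ...` → num > 50 is False, take else branch → n = 15
So n = 15

Answer: 15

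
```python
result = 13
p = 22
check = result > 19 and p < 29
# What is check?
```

Trace:
`result = 13` → result = 13
`p = 22` → p = 22
`check = result > 19 and p < 29` → check = False
So check = False

Answer: False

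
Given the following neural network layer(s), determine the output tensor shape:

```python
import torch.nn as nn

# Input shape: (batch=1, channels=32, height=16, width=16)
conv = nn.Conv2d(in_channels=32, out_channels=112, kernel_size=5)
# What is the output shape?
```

Input: (1, 32, 16, 16) -> Output: (1, 112, 12, 12)

Answer: (1, 112, 12, 12)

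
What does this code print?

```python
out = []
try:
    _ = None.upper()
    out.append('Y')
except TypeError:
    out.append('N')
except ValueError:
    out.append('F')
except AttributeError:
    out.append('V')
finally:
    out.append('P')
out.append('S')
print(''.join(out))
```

Execution trace: 'V' (except AttributeError) → 'P' (finally) → 'S' (after the try/except). Output: VPS

Answer: VPS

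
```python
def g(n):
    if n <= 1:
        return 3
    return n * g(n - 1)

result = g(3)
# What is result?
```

g(3) = 3 * 2 * 3 = 18

Answer: 18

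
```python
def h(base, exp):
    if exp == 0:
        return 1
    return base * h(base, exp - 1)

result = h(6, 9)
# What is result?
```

h(6, 9) = 6 * 6 * 6 * 6 * 6 * 6 * 6 * 6 * 6 = 10077696

Answer: 10077696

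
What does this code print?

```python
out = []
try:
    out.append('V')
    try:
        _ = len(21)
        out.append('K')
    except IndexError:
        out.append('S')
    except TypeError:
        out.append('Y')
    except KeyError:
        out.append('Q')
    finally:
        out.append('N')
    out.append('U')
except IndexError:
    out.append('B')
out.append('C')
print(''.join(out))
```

Execution trace: 'V' (try body) → 'Y' (inner except TypeError) → 'N' (inner finally) → 'U' (try body, no exception) → 'C' (after the try/except). Output: VYNUC

Answer: VYNUC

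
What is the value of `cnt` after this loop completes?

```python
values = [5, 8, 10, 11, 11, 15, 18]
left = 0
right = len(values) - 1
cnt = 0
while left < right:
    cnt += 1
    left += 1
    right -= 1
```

Iterations until pointers meet (list length 7)
`cnt` takes the values: 0 → 1 → 2 → 3

Answer: 3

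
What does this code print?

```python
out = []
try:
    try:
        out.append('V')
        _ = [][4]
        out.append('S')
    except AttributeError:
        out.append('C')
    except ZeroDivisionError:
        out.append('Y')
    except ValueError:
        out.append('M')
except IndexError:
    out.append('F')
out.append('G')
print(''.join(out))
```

Execution trace: 'V' (try body) → 'F' (outer except IndexError) → 'G' (after the try/except). Output: VFG

Answer: VFG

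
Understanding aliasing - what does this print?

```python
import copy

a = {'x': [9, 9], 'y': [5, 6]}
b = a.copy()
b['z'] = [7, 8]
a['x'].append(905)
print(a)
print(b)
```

Key concept: shallow copy of dict with mutable values.
Step by step:
`a = {'x': [9, 9], 'y': [5, 6]}` → a = {'x': [9, 9], 'y': [5, 6]}
`b = a.copy()` → b = {'x': [9, 9], 'y': [5, 6]}
`b['z'] = [7, 8]` → b = {'x': [9, 9], 'y': [5, 6], 'z': [7, 8]}
`a['x'].append(905)` → a = {'x': [9, 9, 905], 'y': [5, 6]}; b = {'x': [9, 9, 905], 'y': [5, 6], 'z': [7, 8]}
`print(a)` → prints {'x': [9, 9, 905], 'y': [5, 6]}
`print(b)` → prints {'x': [9, 9, 905], 'y': [5, 6], 'z': [7, 8]}

Answer:
{'x': [9, 9, 905], 'y': [5, 6]}
{'x': [9, 9, 905], 'y': [5, 6], 'z': [7, 8]}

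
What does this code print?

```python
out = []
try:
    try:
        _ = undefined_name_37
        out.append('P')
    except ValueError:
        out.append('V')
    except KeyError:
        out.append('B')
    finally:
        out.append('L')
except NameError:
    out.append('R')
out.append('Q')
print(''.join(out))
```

Execution trace: 'L' (finally) → 'R' (outer except NameError) → 'Q' (after the try/except). Output: LRQ

Answer: LRQ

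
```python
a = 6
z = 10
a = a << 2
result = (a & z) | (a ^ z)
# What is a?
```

Trace:
`a = 6` → a = 6
`z = 10` → z = 10
`a = a << 2` → a = 24
`result = (a & z) | (a ^ z)` → result = 26
So a = 24

Answer: 24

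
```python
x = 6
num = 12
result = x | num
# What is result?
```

Trace:
`x = 6` → x = 6
`num = 12` → num = 12
`result = x | num` → result = 14
So result = 14

Answer: 14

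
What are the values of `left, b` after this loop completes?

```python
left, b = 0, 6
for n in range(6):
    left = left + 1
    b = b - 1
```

left goes 0→6, b goes 6→0
`left, b` takes the values: (0, 6) → (1, 6) → (1, 5) → (2, 5) → (2, 4) → (3, 4) → (3, 3) → (4, 3) → (4, 2) → (5, 2) → (5, 1) → (6, 1) → (6, 0)

Answer: 6, 0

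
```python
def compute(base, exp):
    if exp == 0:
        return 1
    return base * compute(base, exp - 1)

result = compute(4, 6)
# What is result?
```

compute(4, 6) = 4 * 4 * 4 * 4 * 4 * 4 = 4096

Answer: 4096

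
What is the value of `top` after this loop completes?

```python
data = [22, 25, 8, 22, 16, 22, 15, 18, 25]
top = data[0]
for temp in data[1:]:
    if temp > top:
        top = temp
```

Maximum of [22, 25, 8, 22, 16, 22, 15, 18, 25]
`top` takes the values: 22 → 25

Answer: 25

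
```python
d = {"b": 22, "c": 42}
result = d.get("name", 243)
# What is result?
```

Trace:
`d = {"b": 22, "c": 42}` → d = {'b': 22, 'c': 42}
`result = d.get("name", 243)` → result = 243
So result = 243

Answer: 243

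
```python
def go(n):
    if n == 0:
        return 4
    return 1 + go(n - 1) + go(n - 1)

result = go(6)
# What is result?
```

go(n) = 1 + 2·go(n-1), go(0)=4. Closed form: (4+1)·2^6 - 1 = 319.

Answer: 319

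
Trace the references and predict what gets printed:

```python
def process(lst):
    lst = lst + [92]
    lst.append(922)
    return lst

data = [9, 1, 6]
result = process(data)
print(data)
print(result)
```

Key concept: rebinding parameter vs mutation.
Step by step:
`data = [9, 1, 6]` → data = [9, 1, 6]
`result = process(data)` → result = [9, 1, 6, 92, 922]
`print(data)` → prints [9, 1, 6]
`print(result)` → prints [9, 1, 6, 92, 922]

Answer:
[9, 1, 6]
[9, 1, 6, 92, 922]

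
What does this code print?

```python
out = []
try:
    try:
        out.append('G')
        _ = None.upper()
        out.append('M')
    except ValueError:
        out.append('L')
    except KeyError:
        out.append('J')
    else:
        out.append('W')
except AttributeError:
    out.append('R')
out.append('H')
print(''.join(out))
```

Execution trace: 'G' (try body) → 'R' (outer except AttributeError) → 'H' (after the try/except). Output: GRH

Answer: GRH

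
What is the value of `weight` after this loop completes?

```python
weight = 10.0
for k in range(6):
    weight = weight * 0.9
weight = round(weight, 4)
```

Exponential decay: 10.0 * 0.9^6
`weight` takes the values: 10.0 → 9.0 → 8.1 → 7.29 → 6.561 → 5.9049 → 5.31441 → 5.3144

Answer: 5.3144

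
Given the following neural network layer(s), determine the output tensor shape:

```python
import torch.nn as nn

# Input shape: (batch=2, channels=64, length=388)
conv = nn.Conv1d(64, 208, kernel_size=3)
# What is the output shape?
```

Input: (2, 64, 388) -> Output: (2, 208, 386)

Answer: (2, 208, 386)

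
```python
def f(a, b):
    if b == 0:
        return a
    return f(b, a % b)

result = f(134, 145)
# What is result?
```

f(134, 145) -> f(145, 134) -> f(134, 11) -> f(11, 2) -> f(2, 1) -> f(1, 0) -> 1

Answer: 1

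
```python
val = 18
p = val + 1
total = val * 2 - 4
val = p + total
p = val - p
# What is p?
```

Trace:
`val = 18` → val = 18
`p = val + 1` → p = 19
`total = val * 2 - 4` → total = 32
`val = p + total` → val = 51
`p = val - p` → p = 32
So p = 32

Answer: 32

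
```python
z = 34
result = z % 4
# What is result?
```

Trace:
`z = 34` → z = 34
`result = z % 4` → result = 2
So result = 2

Answer: 2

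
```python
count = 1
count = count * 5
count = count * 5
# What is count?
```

Trace:
`count = 1` → count = 1
`count = count * 5` → count = 5
`count = count * 5` → count = 25
So count = 25

Answer: 25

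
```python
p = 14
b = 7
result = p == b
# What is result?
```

Trace:
`p = 14` → p = 14
`b = 7` → b = 7
`result = p == b` → result = False
So result = False

Answer: False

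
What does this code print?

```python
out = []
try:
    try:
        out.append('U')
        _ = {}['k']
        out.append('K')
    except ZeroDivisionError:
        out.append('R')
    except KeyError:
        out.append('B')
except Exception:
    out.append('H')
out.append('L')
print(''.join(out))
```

Execution trace: 'U' (inner try body) → 'B' (inner except KeyError) → 'L' (after the try/except). Output: UBL

Answer: UBL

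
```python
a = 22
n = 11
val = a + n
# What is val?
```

Trace:
`a = 22` → a = 22
`n = 11` → n = 11
`val = a + n` → val = 33
So val = 33

Answer: 33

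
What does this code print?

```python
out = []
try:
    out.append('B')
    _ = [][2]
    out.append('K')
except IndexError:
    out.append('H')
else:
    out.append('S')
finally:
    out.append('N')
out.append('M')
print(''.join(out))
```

Execution trace: 'B' (try body) → 'H' (except IndexError) → 'N' (finally) → 'M' (after the try/except). Output: BHNM

Answer: BHNM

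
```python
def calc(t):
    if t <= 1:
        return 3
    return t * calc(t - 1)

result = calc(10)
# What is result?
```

calc(10) = 10 * 9 * 8 * 7 * 6 * 5 * 4 * 3 * 2 * 3 = 10886400

Answer: 10886400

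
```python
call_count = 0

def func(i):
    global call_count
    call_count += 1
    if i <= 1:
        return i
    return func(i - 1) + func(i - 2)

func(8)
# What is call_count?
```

Calls(i) = 1 + Calls(i-1) + Calls(i-2); Calls(0)=Calls(1)=1. For i=8 this gives 67.

Answer: 67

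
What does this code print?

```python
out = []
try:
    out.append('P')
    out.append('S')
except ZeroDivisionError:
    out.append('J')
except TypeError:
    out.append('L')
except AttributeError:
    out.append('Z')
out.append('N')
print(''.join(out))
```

Execution trace: 'P' (try body) → 'S' (try body, no exception) → 'N' (after the try/except). Output: PSN

Answer: PSN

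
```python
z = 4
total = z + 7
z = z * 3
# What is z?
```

Trace:
`z = 4` → z = 4
`total = z + 7` → total = 11
`z = z * 3` → z = 12
So z = 12

Answer: 12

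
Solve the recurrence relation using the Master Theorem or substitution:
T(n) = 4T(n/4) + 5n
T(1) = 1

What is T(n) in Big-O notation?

By Master Theorem: a=4, b=4, f(n)=5n. Since log_4(4) = 1 and f(n) = Θ(n^1), Case 2 applies. T(n) = O(n log n).

Answer: O(n log n)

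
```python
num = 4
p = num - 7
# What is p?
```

Trace:
`num = 4` → num = 4
`p = num - 7` → p = -3
So p = -3

Answer: -3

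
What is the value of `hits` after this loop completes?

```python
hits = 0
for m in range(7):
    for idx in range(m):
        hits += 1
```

Triangle number: 0+1+2+...+6
`hits` takes the values: 0 → 1 → 2 → 3 → 4 → 5 → 6 → 7 → 8 → 9 → 10 → 11 → 12 → 13 → 14 → 15 → 16 → 17 → 18 → 19 → 20 → 21

Answer: 21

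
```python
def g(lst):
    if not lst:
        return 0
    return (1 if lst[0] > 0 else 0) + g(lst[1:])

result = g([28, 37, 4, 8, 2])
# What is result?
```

Count of positive elements in [28, 37, 4, 8, 2] = 5

Answer: 5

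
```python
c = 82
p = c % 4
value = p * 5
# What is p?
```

Trace:
`c = 82` → c = 82
`p = c % 4` → p = 2
`value = p * 5` → value = 10
So p = 2

Answer: 2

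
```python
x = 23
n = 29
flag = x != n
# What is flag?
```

Trace:
`x = 23` → x = 23
`n = 29` → n = 29
`flag = x != n` → flag = True
So flag = True

Answer: True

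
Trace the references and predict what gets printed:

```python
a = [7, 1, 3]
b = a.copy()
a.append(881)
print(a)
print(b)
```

Key concept: list.copy() creates independent copy.
Step by step:
`a = [7, 1, 3]` → a = [7, 1, 3]
`b = a.copy()` → b = [7, 1, 3]
`a.append(881)` → a = [7, 1, 3, 881]
`print(a)` → prints [7, 1, 3, 881]
`print(b)` → prints [7, 1, 3]

Answer:
[7, 1, 3, 881]
[7, 1, 3]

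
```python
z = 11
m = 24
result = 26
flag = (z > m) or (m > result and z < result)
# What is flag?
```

Trace:
`z = 11` → z = 11
`m = 24` → m = 24
`result = 26` → result = 26
`flag = (z > m) or (m > result and z < result)` → flag = False
So flag = False

Answer: False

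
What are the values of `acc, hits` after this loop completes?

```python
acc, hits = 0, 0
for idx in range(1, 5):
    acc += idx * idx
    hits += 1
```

Sum of squares and count
`acc, hits` takes the values: (0, 0) → (1, 0) → (1, 1) → (5, 1) → (5, 2) → (14, 2) → (14, 3) → (30, 3) → (30, 4)

Answer: 30, 4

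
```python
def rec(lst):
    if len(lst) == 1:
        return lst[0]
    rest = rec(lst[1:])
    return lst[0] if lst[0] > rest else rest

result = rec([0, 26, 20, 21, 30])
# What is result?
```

Recursive max over [0, 26, 20, 21, 30] = 30

Answer: 30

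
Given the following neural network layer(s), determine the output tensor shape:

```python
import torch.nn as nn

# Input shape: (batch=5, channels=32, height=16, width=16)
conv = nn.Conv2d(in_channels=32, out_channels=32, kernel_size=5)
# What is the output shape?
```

Input: (5, 32, 16, 16) -> Output: (5, 32, 12, 12)

Answer: (5, 32, 12, 12)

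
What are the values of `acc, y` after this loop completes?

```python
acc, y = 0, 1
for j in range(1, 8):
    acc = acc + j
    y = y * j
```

Sum and factorial of 1 to 7
`acc, y` takes the values: (0, 1) → (1, 1) → (3, 1) → (3, 2) → (6, 2) → (6, 6) → (10, 6) → (10, 24) → (15, 24) → (15, 120) → (21, 120) → (21, 720) → (28, 720) → (28, 5040)

Answer: 28, 5040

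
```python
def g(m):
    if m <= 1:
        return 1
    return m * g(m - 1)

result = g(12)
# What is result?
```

g(12) = 12 * 11 * 10 * 9 * 8 * 7 * 6 * 5 * 4 * 3 * 2 * 1 = 479001600

Answer: 479001600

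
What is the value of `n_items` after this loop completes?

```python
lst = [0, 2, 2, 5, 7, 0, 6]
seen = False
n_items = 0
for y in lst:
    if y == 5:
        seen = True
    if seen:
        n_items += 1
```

Count elements after first 5 in [0, 2, 2, 5, 7, 0, 6]
`n_items` takes the values: 0 → 1 → 2 → 3 → 4

Answer: 4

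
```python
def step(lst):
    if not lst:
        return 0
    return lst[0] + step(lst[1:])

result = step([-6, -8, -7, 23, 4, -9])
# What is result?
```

(-6) + (-8) + (-7) + 23 + 4 + (-9) + 0 = -3

Answer: -3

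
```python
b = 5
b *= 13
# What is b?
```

Trace:
`b = 5` → b = 5
`b *= 13` → b = 65
So b = 65

Answer: 65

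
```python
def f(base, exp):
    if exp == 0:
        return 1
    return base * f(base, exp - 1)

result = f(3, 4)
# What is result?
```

f(3, 4) = 3 * 3 * 3 * 3 = 81

Answer: 81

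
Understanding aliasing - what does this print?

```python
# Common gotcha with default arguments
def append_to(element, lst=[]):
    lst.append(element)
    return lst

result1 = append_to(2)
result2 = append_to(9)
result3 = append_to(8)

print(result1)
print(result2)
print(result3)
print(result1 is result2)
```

Key concept: mutable default argument gotcha.
Step by step:
`result1 = append_to(2)` → result1 = [2]
`result2 = append_to(9)` → result1 = [2, 9] (same object as result2); result2 = [2, 9] (same object as result1)
`result3 = append_to(8)` → result1 = [2, 9, 8] (same object as result2, result3); result2 = [2, 9, 8] (same object as result1, result3); result3 = [2, 9, 8] (same object as result1, result2)
`print(result1)` → prints [2, 9, 8]
`print(result2)` → prints [2, 9, 8]
`print(result3)` → prints [2, 9, 8]
`print(result1 is result2)` → prints True

Answer:
[2, 9, 8]
[2, 9, 8]
[2, 9, 8]
True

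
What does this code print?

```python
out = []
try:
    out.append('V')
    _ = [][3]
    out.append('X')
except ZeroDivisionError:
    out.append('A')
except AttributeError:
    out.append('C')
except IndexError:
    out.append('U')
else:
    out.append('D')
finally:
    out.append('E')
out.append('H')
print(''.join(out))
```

Execution trace: 'V' (try body) → 'U' (except IndexError) → 'E' (finally) → 'H' (after the try/except). Output: VUEH

Answer: VUEH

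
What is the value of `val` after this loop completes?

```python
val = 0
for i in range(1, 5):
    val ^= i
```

XOR of 1 to 4
`val` takes the values: 0 → 1 → 3 → 0 → 4

Answer: 4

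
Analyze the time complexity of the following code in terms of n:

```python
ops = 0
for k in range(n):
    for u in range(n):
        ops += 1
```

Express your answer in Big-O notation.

Each loop level contributes: n × n. Multiplying the contributions gives O(n^2).

Answer: O(n^2)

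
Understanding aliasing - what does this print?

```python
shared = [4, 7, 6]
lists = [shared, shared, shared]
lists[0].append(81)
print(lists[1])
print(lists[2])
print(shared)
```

Key concept: list of same reference.
Step by step:
`shared = [4, 7, 6]` → shared = [4, 7, 6]
`lists = [shared, shared, shared]` → lists = [[4, 7, 6], [4, 7, 6], [4, 7, 6]]
`lists[0].append(81)` → shared = [4, 7, 6, 81]; lists = [[4, 7, 6, 81], [4, 7, 6, 81], [4, 7, 6, 81]]
`print(lists[1])` → prints [4, 7, 6, 81]
`print(lists[2])` → prints [4, 7, 6, 81]
`print(shared)` → prints [4, 7, 6, 81]

Answer:
[4, 7, 6, 81]
[4, 7, 6, 81]
[4, 7, 6, 81]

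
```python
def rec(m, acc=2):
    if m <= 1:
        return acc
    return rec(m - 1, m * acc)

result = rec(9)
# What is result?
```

Accumulator trace (n, acc): (9, 2) -> (8, 18) -> (7, 144) -> (6, 1008) -> (5, 6048) -> (4, 30240) -> (3, 120960) -> (2, 362880) -> (1, 725760) -> return 725760

Answer: 725760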